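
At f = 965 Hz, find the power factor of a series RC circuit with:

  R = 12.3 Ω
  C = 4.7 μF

Step 1 — Angular frequency: ω = 2π·f = 2π·965 = 6063 rad/s.
Step 2 — Component impedances:
  R: Z = R = 12.3 Ω
  C: Z = 1/(jωC) = -j/(ω·C) = 0 - j35.09 Ω
Step 3 — Series combination: Z_total = R + C = 12.3 - j35.09 Ω = 37.18∠-70.7° Ω.
Step 4 — Power factor: PF = cos(φ) = Re(Z)/|Z| = 12.3/37.18 = 0.3308.
Step 5 — Type: Im(Z) = -35.09 ⇒ leading (phase φ = -70.7°).

PF = 0.3308 (leading, φ = -70.7°)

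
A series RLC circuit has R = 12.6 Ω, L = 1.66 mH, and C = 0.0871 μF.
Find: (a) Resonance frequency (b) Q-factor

Step 1 — Resonance condition Im(Z)=0 gives ω₀ = 1/√(LC).
Step 2 — ω₀ = 1/√(0.00166·8.71e-08) = 8.316e+04 rad/s.
Step 3 — f₀ = ω₀/(2π) = 1.324e+04 Hz.
Step 4 — Series Q: Q = ω₀L/R = 8.316e+04·0.00166/12.6 = 10.96.

(a) f₀ = 1.324e+04 Hz  (b) Q = 10.96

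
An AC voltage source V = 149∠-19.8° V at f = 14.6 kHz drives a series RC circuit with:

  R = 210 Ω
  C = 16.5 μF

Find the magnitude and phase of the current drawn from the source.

Step 1 — Angular frequency: ω = 2π·f = 2π·1.46e+04 = 9.173e+04 rad/s.
Step 2 — Component impedances:
  R: Z = R = 210 Ω
  C: Z = 1/(jωC) = -j/(ω·C) = 0 - j0.6607 Ω
Step 3 — Series combination: Z_total = R + C = 210 - j0.6607 Ω = 210∠-0.2° Ω.
Step 4 — Source phasor: V = 149∠-19.8° V = 140.2 - j50.47 V.
Step 5 — Ohm's law: I = V / Z_total = (140.2 - j50.47) / (210 - j0.6607) = 0.6683 - j0.2382 A.
Step 6 — Convert to polar: |I| = 0.7095 A, ∠I = -19.6°.

I = 0.7095∠-19.6° A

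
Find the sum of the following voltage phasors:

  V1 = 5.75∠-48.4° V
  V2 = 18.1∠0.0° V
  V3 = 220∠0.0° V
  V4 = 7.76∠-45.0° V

Step 1 — Convert each phasor to rectangular form:
  V1 = 5.75·(cos(-48.4°) + j·sin(-48.4°)) = 3.818 - j4.3 V
  V2 = 18.1·(cos(0.0°) + j·sin(0.0°)) = 18.1 V
  V3 = 220·(cos(0.0°) + j·sin(0.0°)) = 220 V
  V4 = 7.76·(cos(-45.0°) + j·sin(-45.0°)) = 5.487 - j5.487 V
Step 2 — Sum components: V_total = 247.4 - j9.787 V.
Step 3 — Convert to polar: |V_total| = 247.6 V, ∠V_total = -2.3°.

V_total = 247.6∠-2.3° V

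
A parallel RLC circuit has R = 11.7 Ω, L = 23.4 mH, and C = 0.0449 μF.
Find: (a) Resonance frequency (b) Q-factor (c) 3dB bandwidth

Step 1 — Resonance: ω₀ = 1/√(LC) = 1/√(0.0234·4.49e-08) = 3.085e+04 rad/s.
Step 2 — f₀ = ω₀/(2π) = 4910 Hz.
Step 3 — Parallel Q: Q = R/(ω₀L) = 11.7/(3.085e+04·0.0234) = 0.01621.
Step 4 — Bandwidth: Δω = ω₀/Q = 1.904e+06 rad/s; BW = Δω/(2π) = 3.03e+05 Hz.

(a) f₀ = 4910 Hz  (b) Q = 0.01621  (c) BW = 3.03e+05 Hz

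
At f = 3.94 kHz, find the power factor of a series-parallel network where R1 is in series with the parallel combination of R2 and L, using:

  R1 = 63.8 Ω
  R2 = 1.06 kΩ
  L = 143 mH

Step 1 — Angular frequency: ω = 2π·f = 2π·3940 = 2.476e+04 rad/s.
Step 2 — Component impedances:
  R1: Z = R = 63.8 Ω
  R2: Z = R = 1060 Ω
  L: Z = jωL = j·2.476e+04·0.143 = 0 + j3540 Ω
Step 3 — Parallel branch: R2 || L = 1/(1/R2 + 1/L) = 972.8 + j291.3 Ω.
Step 4 — Series with R1: Z_total = R1 + (R2 || L) = 1037 + j291.3 Ω = 1077∠15.7° Ω.
Step 5 — Power factor: PF = cos(φ) = Re(Z)/|Z| = 1036.58/1076.73 = 0.9627.
Step 6 — Type: Im(Z) = 291.3 ⇒ lagging (phase φ = 15.7°).

PF = 0.9627 (lagging, φ = 15.7°)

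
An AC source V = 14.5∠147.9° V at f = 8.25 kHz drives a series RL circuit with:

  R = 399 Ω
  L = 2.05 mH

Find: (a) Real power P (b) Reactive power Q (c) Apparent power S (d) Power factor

Step 1 — Angular frequency: ω = 2π·f = 2π·8250 = 5.184e+04 rad/s.
Step 2 — Component impedances:
  R: Z = R = 399 Ω
  L: Z = jωL = j·5.184e+04·0.00205 = 0 + j106.3 Ω
Step 3 — Series combination: Z_total = R + L = 399 + j106.3 Ω = 412.9∠14.9° Ω.
Step 4 — Source phasor: V = 14.5∠147.9° V = -12.28 + j7.705 V.
Step 5 — Current: I = V / Z = -0.02394 + j0.02569 A = 0.03512∠133.0° A.
Step 6 — Complex power: S = V·I* = 0.492 + j0.131 VA.
Step 7 — Real power: P = Re(S) = 0.492 W.
Step 8 — Reactive power: Q = Im(S) = 0.131 VAR.
Step 9 — Apparent power: |S| = 0.5092 VA.
Step 10 — Power factor: PF = P/|S| = 0.9663 (lagging).

(a) P = 0.492 W  (b) Q = 0.131 VAR  (c) S = 0.5092 VA  (d) PF = 0.9663 (lagging)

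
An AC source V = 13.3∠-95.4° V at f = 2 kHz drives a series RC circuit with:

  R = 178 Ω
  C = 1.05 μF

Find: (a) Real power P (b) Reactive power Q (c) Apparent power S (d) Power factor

Step 1 — Angular frequency: ω = 2π·f = 2π·2000 = 1.257e+04 rad/s.
Step 2 — Component impedances:
  R: Z = R = 178 Ω
  C: Z = 1/(jωC) = -j/(ω·C) = 0 - j75.79 Ω
Step 3 — Series combination: Z_total = R + C = 178 - j75.79 Ω = 193.5∠-23.1° Ω.
Step 4 — Source phasor: V = 13.3∠-95.4° V = -1.252 - j13.24 V.
Step 5 — Current: I = V / Z = 0.02086 - j0.06551 A = 0.06875∠-72.3° A.
Step 6 — Complex power: S = V·I* = 0.8413 - j0.3582 VA.
Step 7 — Real power: P = Re(S) = 0.8413 W.
Step 8 — Reactive power: Q = Im(S) = -0.3582 VAR.
Step 9 — Apparent power: |S| = 0.9143 VA.
Step 10 — Power factor: PF = P/|S| = 0.9201 (leading).

(a) P = 0.8413 W  (b) Q = -0.3582 VAR  (c) S = 0.9143 VA  (d) PF = 0.9201 (leading)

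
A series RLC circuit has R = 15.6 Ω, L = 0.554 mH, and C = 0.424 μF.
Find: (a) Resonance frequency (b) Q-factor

Step 1 — Resonance condition Im(Z)=0 gives ω₀ = 1/√(LC).
Step 2 — ω₀ = 1/√(0.000554·4.24e-07) = 6.525e+04 rad/s.
Step 3 — f₀ = ω₀/(2π) = 1.038e+04 Hz.
Step 4 — Series Q: Q = ω₀L/R = 6.525e+04·0.000554/15.6 = 2.317.

(a) f₀ = 1.038e+04 Hz  (b) Q = 2.317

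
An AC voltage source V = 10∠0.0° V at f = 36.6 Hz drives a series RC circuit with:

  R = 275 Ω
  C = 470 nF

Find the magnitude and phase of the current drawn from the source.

Step 1 — Angular frequency: ω = 2π·f = 2π·36.6 = 230 rad/s.
Step 2 — Component impedances:
  R: Z = R = 275 Ω
  C: Z = 1/(jωC) = -j/(ω·C) = 0 - j9252 Ω
Step 3 — Series combination: Z_total = R + C = 275 - j9252 Ω = 9256∠-88.3° Ω.
Step 4 — Source phasor: V = 10∠0.0° V = 10 V.
Step 5 — Ohm's law: I = V / Z_total = (10) / (275 - j9252) = 3.21e-05 + j0.00108 A.
Step 6 — Convert to polar: |I| = 0.00108 A, ∠I = 88.3°.

I = 0.00108∠88.3° A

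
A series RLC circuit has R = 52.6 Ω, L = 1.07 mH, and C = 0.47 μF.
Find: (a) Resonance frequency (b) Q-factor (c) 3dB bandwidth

Step 1 — Resonance: ω₀ = 1/√(LC) = 1/√(0.00107·4.7e-07) = 4.459e+04 rad/s.
Step 2 — f₀ = ω₀/(2π) = 7097 Hz.
Step 3 — Series Q: Q = ω₀L/R = 4.459e+04·0.00107/52.6 = 0.9071.
Step 4 — Bandwidth: Δω = ω₀/Q = 4.916e+04 rad/s; BW = Δω/(2π) = 7824 Hz.

(a) f₀ = 7097 Hz  (b) Q = 0.9071  (c) BW = 7824 Hz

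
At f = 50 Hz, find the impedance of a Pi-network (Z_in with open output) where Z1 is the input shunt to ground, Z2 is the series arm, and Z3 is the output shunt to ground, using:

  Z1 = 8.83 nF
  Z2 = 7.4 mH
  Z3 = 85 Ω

Step 1 — Angular frequency: ω = 2π·f = 2π·50 = 314.2 rad/s.
Step 2 — Component impedances:
  Z1: Z = 1/(jωC) = -j/(ω·C) = 0 - j3.605e+05 Ω
  Z2: Z = jωL = j·314.2·0.0074 = 0 + j2.325 Ω
  Z3: Z = R = 85 Ω
Step 3 — With open output, the series arm Z2 and the output shunt Z3 appear in series to ground: Z2 + Z3 = 85 + j2.325 Ω.
Step 4 — Parallel with input shunt Z1: Z_in = Z1 || (Z2 + Z3) = 85 + j2.305 Ω = 85.03∠1.6° Ω.

Z = 85 + j2.305 Ω = 85.03∠1.6° Ω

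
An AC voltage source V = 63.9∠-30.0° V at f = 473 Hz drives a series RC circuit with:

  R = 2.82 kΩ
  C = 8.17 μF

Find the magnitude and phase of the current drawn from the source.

Step 1 — Angular frequency: ω = 2π·f = 2π·473 = 2972 rad/s.
Step 2 — Component impedances:
  R: Z = R = 2820 Ω
  C: Z = 1/(jωC) = -j/(ω·C) = 0 - j41.18 Ω
Step 3 — Series combination: Z_total = R + C = 2820 - j41.18 Ω = 2820∠-0.8° Ω.
Step 4 — Source phasor: V = 63.9∠-30.0° V = 55.34 - j31.95 V.
Step 5 — Ohm's law: I = V / Z_total = (55.34 - j31.95) / (2820 - j41.18) = 0.01979 - j0.01104 A.
Step 6 — Convert to polar: |I| = 0.02266 A, ∠I = -29.2°.

I = 0.02266∠-29.2° A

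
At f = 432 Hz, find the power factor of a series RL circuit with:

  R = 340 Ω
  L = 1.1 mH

Step 1 — Angular frequency: ω = 2π·f = 2π·432 = 2714 rad/s.
Step 2 — Component impedances:
  R: Z = R = 340 Ω
  L: Z = jωL = j·2714·0.0011 = 0 + j2.986 Ω
Step 3 — Series combination: Z_total = R + L = 340 + j2.986 Ω = 340∠0.5° Ω.
Step 4 — Power factor: PF = cos(φ) = Re(Z)/|Z| = 340/340 = 1.
Step 5 — Type: Im(Z) = 2.986 ⇒ lagging (phase φ = 0.5°).

PF = 1 (lagging, φ = 0.5°)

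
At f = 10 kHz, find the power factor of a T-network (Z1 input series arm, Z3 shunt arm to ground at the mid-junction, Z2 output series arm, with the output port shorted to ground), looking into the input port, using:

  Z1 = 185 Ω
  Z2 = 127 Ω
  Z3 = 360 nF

Step 1 — Angular frequency: ω = 2π·f = 2π·1e+04 = 6.283e+04 rad/s.
Step 2 — Component impedances:
  Z1: Z = R = 185 Ω
  Z2: Z = R = 127 Ω
  Z3: Z = 1/(jωC) = -j/(ω·C) = 0 - j44.21 Ω
Step 3 — With the output port shorted to ground, the output series arm Z2 runs from the junction to ground; the shunt arm Z3 also runs from the junction to ground. They appear in parallel: Z3 || Z2 = 13.73 - j39.43 Ω.
Step 4 — Series with input arm Z1: Z_in = Z1 + (Z3 || Z2) = 198.7 - j39.43 Ω = 202.6∠-11.2° Ω.
Step 5 — Power factor: PF = cos(φ) = Re(Z)/|Z| = 198.73/202.6 = 0.9809.
Step 6 — Type: Im(Z) = -39.43 ⇒ leading (phase φ = -11.2°).

PF = 0.9809 (leading, φ = -11.2°)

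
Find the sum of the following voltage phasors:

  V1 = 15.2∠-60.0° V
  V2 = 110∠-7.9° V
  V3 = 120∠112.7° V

Step 1 — Convert each phasor to rectangular form:
  V1 = 15.2·(cos(-60.0°) + j·sin(-60.0°)) = 7.6 - j13.16 V
  V2 = 110·(cos(-7.9°) + j·sin(-7.9°)) = 109 - j15.12 V
  V3 = 120·(cos(112.7°) + j·sin(112.7°)) = -46.31 + j110.7 V
Step 2 — Sum components: V_total = 70.25 + j82.42 V.
Step 3 — Convert to polar: |V_total| = 108.3 V, ∠V_total = 49.6°.

V_total = 108.3∠49.6° V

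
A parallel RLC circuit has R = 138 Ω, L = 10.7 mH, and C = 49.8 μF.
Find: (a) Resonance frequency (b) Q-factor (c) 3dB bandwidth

Step 1 — Resonance: ω₀ = 1/√(LC) = 1/√(0.0107·4.98e-05) = 1370 rad/s.
Step 2 — f₀ = ω₀/(2π) = 218 Hz.
Step 3 — Parallel Q: Q = R/(ω₀L) = 138/(1370·0.0107) = 9.415.
Step 4 — Bandwidth: Δω = ω₀/Q = 145.5 rad/s; BW = Δω/(2π) = 23.16 Hz.

(a) f₀ = 218 Hz  (b) Q = 9.415  (c) BW = 23.16 Hz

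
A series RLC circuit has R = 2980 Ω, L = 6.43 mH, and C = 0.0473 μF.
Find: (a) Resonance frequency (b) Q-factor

Step 1 — Resonance condition Im(Z)=0 gives ω₀ = 1/√(LC).
Step 2 — ω₀ = 1/√(0.00643·4.73e-08) = 5.734e+04 rad/s.
Step 3 — f₀ = ω₀/(2π) = 9126 Hz.
Step 4 — Series Q: Q = ω₀L/R = 5.734e+04·0.00643/2980 = 0.1237.

(a) f₀ = 9126 Hz  (b) Q = 0.1237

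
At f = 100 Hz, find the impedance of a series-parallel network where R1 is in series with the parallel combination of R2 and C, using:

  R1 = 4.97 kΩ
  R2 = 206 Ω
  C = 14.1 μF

Step 1 — Angular frequency: ω = 2π·f = 2π·100 = 628.3 rad/s.
Step 2 — Component impedances:
  R1: Z = R = 4970 Ω
  R2: Z = R = 206 Ω
  C: Z = 1/(jωC) = -j/(ω·C) = 0 - j112.9 Ω
Step 3 — Parallel branch: R2 || C = 1/(1/R2 + 1/C) = 47.57 - j86.81 Ω.
Step 4 — Series with R1: Z_total = R1 + (R2 || C) = 5018 - j86.81 Ω = 5018∠-1.0° Ω.

Z = 5018 - j86.81 Ω = 5018∠-1.0° Ω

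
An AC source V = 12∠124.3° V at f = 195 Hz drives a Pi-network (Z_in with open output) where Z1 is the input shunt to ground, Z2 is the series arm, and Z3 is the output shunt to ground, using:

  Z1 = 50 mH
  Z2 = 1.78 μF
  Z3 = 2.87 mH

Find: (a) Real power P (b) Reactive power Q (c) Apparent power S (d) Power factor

Step 1 — Angular frequency: ω = 2π·f = 2π·195 = 1225 rad/s.
Step 2 — Component impedances:
  Z1: Z = jωL = j·1225·0.05 = 0 + j61.26 Ω
  Z2: Z = 1/(jωC) = -j/(ω·C) = 0 - j458.5 Ω
  Z3: Z = jωL = j·1225·0.00287 = 0 + j3.516 Ω
Step 3 — With open output, the series arm Z2 and the output shunt Z3 appear in series to ground: Z2 + Z3 = 0 - j455 Ω.
Step 4 — Parallel with input shunt Z1: Z_in = Z1 || (Z2 + Z3) = 0 + j70.79 Ω = 70.79∠90.0° Ω.
Step 5 — Source phasor: V = 12∠124.3° V = -6.762 + j9.913 V.
Step 6 — Current: I = V / Z = 0.14 + j0.09552 A = 0.1695∠34.3° A.
Step 7 — Complex power: S = V·I* = 0 + j2.034 VA.
Step 8 — Real power: P = Re(S) = 0 W.
Step 9 — Reactive power: Q = Im(S) = 2.034 VAR.
Step 10 — Apparent power: |S| = 2.034 VA.
Step 11 — Power factor: PF = P/|S| = 0 (lagging).

(a) P = 0 W  (b) Q = 2.034 VAR  (c) S = 2.034 VA  (d) PF = 0 (lagging)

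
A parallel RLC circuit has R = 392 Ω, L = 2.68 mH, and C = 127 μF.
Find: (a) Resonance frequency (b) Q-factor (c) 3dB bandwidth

Step 1 — Resonance: ω₀ = 1/√(LC) = 1/√(0.00268·0.000127) = 1714 rad/s.
Step 2 — f₀ = ω₀/(2π) = 272.8 Hz.
Step 3 — Parallel Q: Q = R/(ω₀L) = 392/(1714·0.00268) = 85.33.
Step 4 — Bandwidth: Δω = ω₀/Q = 20.09 rad/s; BW = Δω/(2π) = 3.197 Hz.

(a) f₀ = 272.8 Hz  (b) Q = 85.33  (c) BW = 3.197 Hz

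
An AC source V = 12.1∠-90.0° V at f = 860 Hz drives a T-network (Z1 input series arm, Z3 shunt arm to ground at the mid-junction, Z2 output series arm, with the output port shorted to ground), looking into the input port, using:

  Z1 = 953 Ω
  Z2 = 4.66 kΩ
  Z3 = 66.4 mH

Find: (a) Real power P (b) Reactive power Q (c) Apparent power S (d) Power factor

Step 1 — Angular frequency: ω = 2π·f = 2π·860 = 5404 rad/s.
Step 2 — Component impedances:
  Z1: Z = R = 953 Ω
  Z2: Z = R = 4660 Ω
  Z3: Z = jωL = j·5404·0.0664 = 0 + j358.8 Ω
Step 3 — With the output port shorted to ground, the output series arm Z2 runs from the junction to ground; the shunt arm Z3 also runs from the junction to ground. They appear in parallel: Z3 || Z2 = 27.46 + j356.7 Ω.
Step 4 — Series with input arm Z1: Z_in = Z1 + (Z3 || Z2) = 980.5 + j356.7 Ω = 1043∠20.0° Ω.
Step 5 — Source phasor: V = 12.1∠-90.0° V = 0 - j12.1 V.
Step 6 — Current: I = V / Z = -0.003965 - j0.0109 A = 0.0116∠-110.0° A.
Step 7 — Complex power: S = V·I* = 0.1319 + j0.04797 VA.
Step 8 — Real power: P = Re(S) = 0.1319 W.
Step 9 — Reactive power: Q = Im(S) = 0.04797 VAR.
Step 10 — Apparent power: |S| = 0.1403 VA.
Step 11 — Power factor: PF = P/|S| = 0.9397 (lagging).

(a) P = 0.1319 W  (b) Q = 0.04797 VAR  (c) S = 0.1403 VA  (d) PF = 0.9397 (lagging)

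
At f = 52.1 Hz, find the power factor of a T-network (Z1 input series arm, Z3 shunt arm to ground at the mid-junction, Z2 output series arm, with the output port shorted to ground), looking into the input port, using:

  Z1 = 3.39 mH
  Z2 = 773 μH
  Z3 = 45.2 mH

Step 1 — Angular frequency: ω = 2π·f = 2π·52.1 = 327.4 rad/s.
Step 2 — Component impedances:
  Z1: Z = jωL = j·327.4·0.00339 = 0 + j1.11 Ω
  Z2: Z = jωL = j·327.4·0.000773 = 0 + j0.253 Ω
  Z3: Z = jωL = j·327.4·0.0452 = 0 + j14.8 Ω
Step 3 — With the output port shorted to ground, the output series arm Z2 runs from the junction to ground; the shunt arm Z3 also runs from the junction to ground. They appear in parallel: Z3 || Z2 = 0 + j0.2488 Ω.
Step 4 — Series with input arm Z1: Z_in = Z1 + (Z3 || Z2) = 0 + j1.359 Ω = 1.359∠90.0° Ω.
Step 5 — Power factor: PF = cos(φ) = Re(Z)/|Z| = 0/1.359 = 0.
Step 6 — Type: Im(Z) = 1.359 ⇒ lagging (phase φ = 90.0°).

PF = 0 (lagging, φ = 90.0°)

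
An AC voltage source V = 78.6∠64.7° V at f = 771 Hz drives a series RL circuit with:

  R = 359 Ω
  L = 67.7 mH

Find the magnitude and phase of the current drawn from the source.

Step 1 — Angular frequency: ω = 2π·f = 2π·771 = 4844 rad/s.
Step 2 — Component impedances:
  R: Z = R = 359 Ω
  L: Z = jωL = j·4844·0.0677 = 0 + j328 Ω
Step 3 — Series combination: Z_total = R + L = 359 + j328 Ω = 486.3∠42.4° Ω.
Step 4 — Source phasor: V = 78.6∠64.7° V = 33.59 + j71.06 V.
Step 5 — Ohm's law: I = V / Z_total = (33.59 + j71.06) / (359 + j328) = 0.1496 + j0.0613 A.
Step 6 — Convert to polar: |I| = 0.1616 A, ∠I = 22.3°.

I = 0.1616∠22.3° A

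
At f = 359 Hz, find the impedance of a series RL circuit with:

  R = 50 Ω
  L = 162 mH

Step 1 — Angular frequency: ω = 2π·f = 2π·359 = 2256 rad/s.
Step 2 — Component impedances:
  R: Z = R = 50 Ω
  L: Z = jωL = j·2256·0.162 = 0 + j365.4 Ω
Step 3 — Series combination: Z_total = R + L = 50 + j365.4 Ω = 368.8∠82.2° Ω.

Z = 50 + j365.4 Ω = 368.8∠82.2° Ω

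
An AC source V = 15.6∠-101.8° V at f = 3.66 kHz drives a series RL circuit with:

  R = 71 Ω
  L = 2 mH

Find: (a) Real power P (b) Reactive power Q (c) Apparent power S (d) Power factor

Step 1 — Angular frequency: ω = 2π·f = 2π·3660 = 2.3e+04 rad/s.
Step 2 — Component impedances:
  R: Z = R = 71 Ω
  L: Z = jωL = j·2.3e+04·0.002 = 0 + j45.99 Ω
Step 3 — Series combination: Z_total = R + L = 71 + j45.99 Ω = 84.6∠32.9° Ω.
Step 4 — Source phasor: V = 15.6∠-101.8° V = -3.19 - j15.27 V.
Step 5 — Current: I = V / Z = -0.1298 - j0.131 A = 0.1844∠-134.7° A.
Step 6 — Complex power: S = V·I* = 2.414 + j1.564 VA.
Step 7 — Real power: P = Re(S) = 2.414 W.
Step 8 — Reactive power: Q = Im(S) = 1.564 VAR.
Step 9 — Apparent power: |S| = 2.877 VA.
Step 10 — Power factor: PF = P/|S| = 0.8393 (lagging).

(a) P = 2.414 W  (b) Q = 1.564 VAR  (c) S = 2.877 VA  (d) PF = 0.8393 (lagging)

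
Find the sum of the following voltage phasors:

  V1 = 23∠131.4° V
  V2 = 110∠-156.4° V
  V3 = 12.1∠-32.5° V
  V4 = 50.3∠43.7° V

Step 1 — Convert each phasor to rectangular form:
  V1 = 23·(cos(131.4°) + j·sin(131.4°)) = -15.21 + j17.25 V
  V2 = 110·(cos(-156.4°) + j·sin(-156.4°)) = -100.8 - j44.04 V
  V3 = 12.1·(cos(-32.5°) + j·sin(-32.5°)) = 10.21 - j6.501 V
  V4 = 50.3·(cos(43.7°) + j·sin(43.7°)) = 36.37 + j34.75 V
Step 2 — Sum components: V_total = -69.44 + j1.464 V.
Step 3 — Convert to polar: |V_total| = 69.46 V, ∠V_total = 178.8°.

V_total = 69.46∠178.8° V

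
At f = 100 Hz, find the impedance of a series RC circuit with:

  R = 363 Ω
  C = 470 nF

Step 1 — Angular frequency: ω = 2π·f = 2π·100 = 628.3 rad/s.
Step 2 — Component impedances:
  R: Z = R = 363 Ω
  C: Z = 1/(jωC) = -j/(ω·C) = 0 - j3386 Ω
Step 3 — Series combination: Z_total = R + C = 363 - j3386 Ω = 3406∠-83.9° Ω.

Z = 363 - j3386 Ω = 3406∠-83.9° Ω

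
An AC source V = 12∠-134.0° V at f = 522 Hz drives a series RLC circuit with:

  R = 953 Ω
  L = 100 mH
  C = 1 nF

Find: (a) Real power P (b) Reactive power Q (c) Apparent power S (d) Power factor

Step 1 — Angular frequency: ω = 2π·f = 2π·522 = 3280 rad/s.
Step 2 — Component impedances:
  R: Z = R = 953 Ω
  L: Z = jωL = j·3280·0.1 = 0 + j328 Ω
  C: Z = 1/(jωC) = -j/(ω·C) = 0 - j3.049e+05 Ω
Step 3 — Series combination: Z_total = R + L + C = 953 - j3.046e+05 Ω = 3.046e+05∠-89.8° Ω.
Step 4 — Source phasor: V = 12∠-134.0° V = -8.336 - j8.632 V.
Step 5 — Current: I = V / Z = 2.826e-05 - j2.746e-05 A = 3.94e-05∠-44.2° A.
Step 6 — Complex power: S = V·I* = 1.479e-06 - j0.0004728 VA.
Step 7 — Real power: P = Re(S) = 1.479e-06 W.
Step 8 — Reactive power: Q = Im(S) = -0.0004728 VAR.
Step 9 — Apparent power: |S| = 0.0004728 VA.
Step 10 — Power factor: PF = P/|S| = 0.003129 (leading).

(a) P = 1.479e-06 W  (b) Q = -0.0004728 VAR  (c) S = 0.0004728 VA  (d) PF = 0.003129 (leading)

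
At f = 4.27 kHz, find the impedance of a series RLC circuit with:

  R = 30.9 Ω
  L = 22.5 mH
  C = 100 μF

Step 1 — Angular frequency: ω = 2π·f = 2π·4270 = 2.683e+04 rad/s.
Step 2 — Component impedances:
  R: Z = R = 30.9 Ω
  L: Z = jωL = j·2.683e+04·0.0225 = 0 + j603.7 Ω
  C: Z = 1/(jωC) = -j/(ω·C) = 0 - j0.3727 Ω
Step 3 — Series combination: Z_total = R + L + C = 30.9 + j603.3 Ω = 604.1∠87.1° Ω.

Z = 30.9 + j603.3 Ω = 604.1∠87.1° Ω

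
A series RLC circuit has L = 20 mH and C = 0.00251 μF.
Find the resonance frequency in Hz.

Step 1 — Resonance condition Im(Z)=0 gives ω₀ = 1/√(LC).
Step 2 — ω₀ = 1/√(0.02·2.51e-09) = 1.411e+05 rad/s.
Step 3 — f₀ = ω₀/(2π) = 2.246e+04 Hz.

f₀ = 2.246e+04 Hz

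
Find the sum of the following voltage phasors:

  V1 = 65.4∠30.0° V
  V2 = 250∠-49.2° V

Step 1 — Convert each phasor to rectangular form:
  V1 = 65.4·(cos(30.0°) + j·sin(30.0°)) = 56.64 + j32.7 V
  V2 = 250·(cos(-49.2°) + j·sin(-49.2°)) = 163.4 - j189.2 V
Step 2 — Sum components: V_total = 220 - j156.5 V.
Step 3 — Convert to polar: |V_total| = 270 V, ∠V_total = -35.4°.

V_total = 270∠-35.4° V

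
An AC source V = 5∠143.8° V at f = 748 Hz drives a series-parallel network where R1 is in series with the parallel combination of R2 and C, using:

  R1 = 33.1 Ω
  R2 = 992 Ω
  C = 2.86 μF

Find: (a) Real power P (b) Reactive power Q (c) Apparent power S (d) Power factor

Step 1 — Angular frequency: ω = 2π·f = 2π·748 = 4700 rad/s.
Step 2 — Component impedances:
  R1: Z = R = 33.1 Ω
  R2: Z = R = 992 Ω
  C: Z = 1/(jωC) = -j/(ω·C) = 0 - j74.4 Ω
Step 3 — Parallel branch: R2 || C = 1/(1/R2 + 1/C) = 5.548 - j73.98 Ω.
Step 4 — Series with R1: Z_total = R1 + (R2 || C) = 38.65 - j73.98 Ω = 83.47∠-62.4° Ω.
Step 5 — Source phasor: V = 5∠143.8° V = -4.035 + j2.953 V.
Step 6 — Current: I = V / Z = -0.05374 - j0.02646 A = 0.0599∠-153.8° A.
Step 7 — Complex power: S = V·I* = 0.1387 - j0.2655 VA.
Step 8 — Real power: P = Re(S) = 0.1387 W.
Step 9 — Reactive power: Q = Im(S) = -0.2655 VAR.
Step 10 — Apparent power: |S| = 0.2995 VA.
Step 11 — Power factor: PF = P/|S| = 0.463 (leading).

(a) P = 0.1387 W  (b) Q = -0.2655 VAR  (c) S = 0.2995 VA  (d) PF = 0.463 (leading)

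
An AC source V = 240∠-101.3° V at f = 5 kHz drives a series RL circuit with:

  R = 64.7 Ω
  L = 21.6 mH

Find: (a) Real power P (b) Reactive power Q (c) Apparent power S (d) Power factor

Step 1 — Angular frequency: ω = 2π·f = 2π·5000 = 3.142e+04 rad/s.
Step 2 — Component impedances:
  R: Z = R = 64.7 Ω
  L: Z = jωL = j·3.142e+04·0.0216 = 0 + j678.6 Ω
Step 3 — Series combination: Z_total = R + L = 64.7 + j678.6 Ω = 681.7∠84.6° Ω.
Step 4 — Source phasor: V = 240∠-101.3° V = -47.03 - j235.3 V.
Step 5 — Current: I = V / Z = -0.3502 + j0.03591 A = 0.3521∠174.1° A.
Step 6 — Complex power: S = V·I* = 8.02 + j84.12 VA.
Step 7 — Real power: P = Re(S) = 8.02 W.
Step 8 — Reactive power: Q = Im(S) = 84.12 VAR.
Step 9 — Apparent power: |S| = 84.5 VA.
Step 10 — Power factor: PF = P/|S| = 0.09492 (lagging).

(a) P = 8.02 W  (b) Q = 84.12 VAR  (c) S = 84.5 VA  (d) PF = 0.09492 (lagging)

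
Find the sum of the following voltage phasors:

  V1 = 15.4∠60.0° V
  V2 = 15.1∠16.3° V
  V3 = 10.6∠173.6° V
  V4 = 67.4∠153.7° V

Step 1 — Convert each phasor to rectangular form:
  V1 = 15.4·(cos(60.0°) + j·sin(60.0°)) = 7.7 + j13.34 V
  V2 = 15.1·(cos(16.3°) + j·sin(16.3°)) = 14.49 + j4.238 V
  V3 = 10.6·(cos(173.6°) + j·sin(173.6°)) = -10.53 + j1.182 V
  V4 = 67.4·(cos(153.7°) + j·sin(153.7°)) = -60.42 + j29.86 V
Step 2 — Sum components: V_total = -48.76 + j48.62 V.
Step 3 — Convert to polar: |V_total| = 68.86 V, ∠V_total = 135.1°.

V_total = 68.86∠135.1° V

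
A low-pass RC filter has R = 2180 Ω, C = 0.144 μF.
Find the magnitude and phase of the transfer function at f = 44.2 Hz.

Step 1 — Angular frequency: ω = 2π·44.2 = 277.7 rad/s.
Step 2 — Transfer function: H(jω) = 1/(1 + jωRC).
Step 3 — Denominator: 1 + jωRC = 1 + j·277.7·2180·1.44e-07 = 1 + j0.08718.
Step 4 — H = 0.9925 - j0.08652.
Step 5 — Magnitude: |H| = 0.9962 (-0.0 dB); phase: φ = -5.0°.

|H| = 0.9962 (-0.0 dB), φ = -5.0°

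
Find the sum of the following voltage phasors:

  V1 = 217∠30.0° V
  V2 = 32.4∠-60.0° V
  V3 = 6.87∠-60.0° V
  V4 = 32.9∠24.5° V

Step 1 — Convert each phasor to rectangular form:
  V1 = 217·(cos(30.0°) + j·sin(30.0°)) = 187.9 + j108.5 V
  V2 = 32.4·(cos(-60.0°) + j·sin(-60.0°)) = 16.2 - j28.06 V
  V3 = 6.87·(cos(-60.0°) + j·sin(-60.0°)) = 3.435 - j5.95 V
  V4 = 32.9·(cos(24.5°) + j·sin(24.5°)) = 29.94 + j13.64 V
Step 2 — Sum components: V_total = 237.5 + j88.13 V.
Step 3 — Convert to polar: |V_total| = 253.3 V, ∠V_total = 20.4°.

V_total = 253.3∠20.4° V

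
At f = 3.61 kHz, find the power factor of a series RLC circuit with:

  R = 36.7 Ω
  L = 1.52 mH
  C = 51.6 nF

Step 1 — Angular frequency: ω = 2π·f = 2π·3610 = 2.268e+04 rad/s.
Step 2 — Component impedances:
  R: Z = R = 36.7 Ω
  L: Z = jωL = j·2.268e+04·0.00152 = 0 + j34.48 Ω
  C: Z = 1/(jωC) = -j/(ω·C) = 0 - j854.4 Ω
Step 3 — Series combination: Z_total = R + L + C = 36.7 - j819.9 Ω = 820.7∠-87.4° Ω.
Step 4 — Power factor: PF = cos(φ) = Re(Z)/|Z| = 36.7/820.7 = 0.04472.
Step 5 — Type: Im(Z) = -819.9 ⇒ leading (phase φ = -87.4°).

PF = 0.04472 (leading, φ = -87.4°)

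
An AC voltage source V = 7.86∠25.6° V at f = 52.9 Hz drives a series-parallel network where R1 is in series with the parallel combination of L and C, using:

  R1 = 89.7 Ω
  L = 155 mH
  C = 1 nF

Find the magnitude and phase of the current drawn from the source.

Step 1 — Angular frequency: ω = 2π·f = 2π·52.9 = 332.4 rad/s.
Step 2 — Component impedances:
  R1: Z = R = 89.7 Ω
  L: Z = jωL = j·332.4·0.155 = 0 + j51.52 Ω
  C: Z = 1/(jωC) = -j/(ω·C) = 0 - j3.009e+06 Ω
Step 3 — Parallel branch: L || C = 1/(1/L + 1/C) = 0 + j51.52 Ω.
Step 4 — Series with R1: Z_total = R1 + (L || C) = 89.7 + j51.52 Ω = 103.4∠29.9° Ω.
Step 5 — Source phasor: V = 7.86∠25.6° V = 7.088 + j3.396 V.
Step 6 — Ohm's law: I = V / Z_total = (7.088 + j3.396) / (89.7 + j51.52) = 0.07577 - j0.005659 A.
Step 7 — Convert to polar: |I| = 0.07598 A, ∠I = -4.3°.

I = 0.07598∠-4.3° A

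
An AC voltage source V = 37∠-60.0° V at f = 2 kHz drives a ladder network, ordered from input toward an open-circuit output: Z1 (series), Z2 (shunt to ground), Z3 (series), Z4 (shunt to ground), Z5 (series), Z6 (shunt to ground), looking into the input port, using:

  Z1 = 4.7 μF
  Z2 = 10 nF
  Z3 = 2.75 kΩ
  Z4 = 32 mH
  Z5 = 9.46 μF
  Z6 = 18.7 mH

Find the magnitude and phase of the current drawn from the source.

Step 1 — Angular frequency: ω = 2π·f = 2π·2000 = 1.257e+04 rad/s.
Step 2 — Component impedances:
  Z1: Z = 1/(jωC) = -j/(ω·C) = 0 - j16.93 Ω
  Z2: Z = 1/(jωC) = -j/(ω·C) = 0 - j7958 Ω
  Z3: Z = R = 2750 Ω
  Z4: Z = jωL = j·1.257e+04·0.032 = 0 + j402.1 Ω
  Z5: Z = 1/(jωC) = -j/(ω·C) = 0 - j8.412 Ω
  Z6: Z = jωL = j·1.257e+04·0.0187 = 0 + j235 Ω
Step 3 — Ladder network (open output): work backward from the far end, alternating series and parallel combinations. Z_in = 2538 - j762.8 Ω = 2651∠-16.7° Ω.
Step 4 — Source phasor: V = 37∠-60.0° V = 18.5 - j32.04 V.
Step 5 — Ohm's law: I = V / Z_total = (18.5 - j32.04) / (2538 - j762.8) = 0.01016 - j0.009569 A.
Step 6 — Convert to polar: |I| = 0.01396 A, ∠I = -43.3°.

I = 0.01396∠-43.3° A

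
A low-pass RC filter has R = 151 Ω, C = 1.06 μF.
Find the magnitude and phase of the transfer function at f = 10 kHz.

Step 1 — Angular frequency: ω = 2π·1e+04 = 6.283e+04 rad/s.
Step 2 — Transfer function: H(jω) = 1/(1 + jωRC).
Step 3 — Denominator: 1 + jωRC = 1 + j·6.283e+04·151·1.06e-06 = 1 + j10.06.
Step 4 — H = 0.00979 - j0.09846.
Step 5 — Magnitude: |H| = 0.09895 (-20.1 dB); phase: φ = -84.3°.

|H| = 0.09895 (-20.1 dB), φ = -84.3°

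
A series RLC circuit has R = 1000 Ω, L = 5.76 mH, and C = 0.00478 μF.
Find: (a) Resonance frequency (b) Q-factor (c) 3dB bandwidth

Step 1 — Resonance: ω₀ = 1/√(LC) = 1/√(0.00576·4.78e-09) = 1.906e+05 rad/s.
Step 2 — f₀ = ω₀/(2π) = 3.033e+04 Hz.
Step 3 — Series Q: Q = ω₀L/R = 1.906e+05·0.00576/1000 = 1.098.
Step 4 — Bandwidth: Δω = ω₀/Q = 1.736e+05 rad/s; BW = Δω/(2π) = 2.763e+04 Hz.

(a) f₀ = 3.033e+04 Hz  (b) Q = 1.098  (c) BW = 2.763e+04 Hz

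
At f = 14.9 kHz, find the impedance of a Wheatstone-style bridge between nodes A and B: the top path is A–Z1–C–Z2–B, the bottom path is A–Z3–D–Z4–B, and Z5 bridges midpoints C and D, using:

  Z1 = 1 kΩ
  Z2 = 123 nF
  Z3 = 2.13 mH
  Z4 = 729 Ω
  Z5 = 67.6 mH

Step 1 — Angular frequency: ω = 2π·f = 2π·1.49e+04 = 9.362e+04 rad/s.
Step 2 — Component impedances:
  Z1: Z = R = 1000 Ω
  Z2: Z = 1/(jωC) = -j/(ω·C) = 0 - j86.84 Ω
  Z3: Z = jωL = j·9.362e+04·0.00213 = 0 + j199.4 Ω
  Z4: Z = R = 729 Ω
  Z5: Z = jωL = j·9.362e+04·0.0676 = 0 + j6329 Ω
Step 3 — Bridge requires nodal analysis (the Z5 bridge couples midpoints C and D, so the two paths cannot be reduced to a simple series/parallel combination). Setting node B to ground and injecting 1 A at node A, the 3-node admittance system at A, C, D solves to V_A = Z_AB = 436.6 + j76.92 Ω = 443.3∠10.0° Ω.

Z = 436.6 + j76.92 Ω = 443.3∠10.0° Ω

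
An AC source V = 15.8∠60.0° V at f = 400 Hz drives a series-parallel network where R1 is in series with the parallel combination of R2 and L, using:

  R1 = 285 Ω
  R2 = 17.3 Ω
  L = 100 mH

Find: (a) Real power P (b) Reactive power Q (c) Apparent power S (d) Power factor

Step 1 — Angular frequency: ω = 2π·f = 2π·400 = 2513 rad/s.
Step 2 — Component impedances:
  R1: Z = R = 285 Ω
  R2: Z = R = 17.3 Ω
  L: Z = jωL = j·2513·0.1 = 0 + j251.3 Ω
Step 3 — Parallel branch: R2 || L = 1/(1/R2 + 1/L) = 17.22 + j1.185 Ω.
Step 4 — Series with R1: Z_total = R1 + (R2 || L) = 302.2 + j1.185 Ω = 302.2∠0.2° Ω.
Step 5 — Source phasor: V = 15.8∠60.0° V = 7.9 + j13.68 V.
Step 6 — Current: I = V / Z = 0.02632 + j0.04517 A = 0.05228∠59.8° A.
Step 7 — Complex power: S = V·I* = 0.826 + j0.003239 VA.
Step 8 — Real power: P = Re(S) = 0.826 W.
Step 9 — Reactive power: Q = Im(S) = 0.003239 VAR.
Step 10 — Apparent power: |S| = 0.826 VA.
Step 11 — Power factor: PF = P/|S| = 1 (lagging).

(a) P = 0.826 W  (b) Q = 0.003239 VAR  (c) S = 0.826 VA  (d) PF = 1 (lagging)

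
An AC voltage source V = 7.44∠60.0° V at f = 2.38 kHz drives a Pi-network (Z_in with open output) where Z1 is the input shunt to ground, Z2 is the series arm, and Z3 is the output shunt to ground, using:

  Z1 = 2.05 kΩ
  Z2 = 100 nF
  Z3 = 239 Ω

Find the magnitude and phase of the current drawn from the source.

Step 1 — Angular frequency: ω = 2π·f = 2π·2380 = 1.495e+04 rad/s.
Step 2 — Component impedances:
  Z1: Z = R = 2050 Ω
  Z2: Z = 1/(jωC) = -j/(ω·C) = 0 - j668.7 Ω
  Z3: Z = R = 239 Ω
Step 3 — With open output, the series arm Z2 and the output shunt Z3 appear in series to ground: Z2 + Z3 = 239 - j668.7 Ω.
Step 4 — Parallel with input shunt Z1: Z_in = Z1 || (Z2 + Z3) = 358.4 - j494.2 Ω = 610.5∠-54.0° Ω.
Step 5 — Source phasor: V = 7.44∠60.0° V = 3.72 + j6.443 V.
Step 6 — Ohm's law: I = V / Z_total = (3.72 + j6.443) / (358.4 - j494.2) = -0.004966 + j0.01113 A.
Step 7 — Convert to polar: |I| = 0.01219 A, ∠I = 114.0°.

I = 0.01219∠114.0° A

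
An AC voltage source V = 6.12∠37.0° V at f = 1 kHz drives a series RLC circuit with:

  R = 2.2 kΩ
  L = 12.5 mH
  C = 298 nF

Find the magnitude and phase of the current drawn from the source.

Step 1 — Angular frequency: ω = 2π·f = 2π·1000 = 6283 rad/s.
Step 2 — Component impedances:
  R: Z = R = 2200 Ω
  L: Z = jωL = j·6283·0.0125 = 0 + j78.54 Ω
  C: Z = 1/(jωC) = -j/(ω·C) = 0 - j534.1 Ω
Step 3 — Series combination: Z_total = R + L + C = 2200 - j455.5 Ω = 2247∠-11.7° Ω.
Step 4 — Source phasor: V = 6.12∠37.0° V = 4.888 + j3.683 V.
Step 5 — Ohm's law: I = V / Z_total = (4.888 + j3.683) / (2200 - j455.5) = 0.001798 + j0.002046 A.
Step 6 — Convert to polar: |I| = 0.002724 A, ∠I = 48.7°.

I = 0.002724∠48.7° A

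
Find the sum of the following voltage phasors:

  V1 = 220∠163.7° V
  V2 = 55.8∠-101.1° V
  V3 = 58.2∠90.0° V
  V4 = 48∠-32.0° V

Step 1 — Convert each phasor to rectangular form:
  V1 = 220·(cos(163.7°) + j·sin(163.7°)) = -211.2 + j61.75 V
  V2 = 55.8·(cos(-101.1°) + j·sin(-101.1°)) = -10.74 - j54.76 V
  V3 = 58.2·(cos(90.0°) + j·sin(90.0°)) = 0 + j58.2 V
  V4 = 48·(cos(-32.0°) + j·sin(-32.0°)) = 40.71 - j25.44 V
Step 2 — Sum components: V_total = -181.2 + j39.75 V.
Step 3 — Convert to polar: |V_total| = 185.5 V, ∠V_total = 167.6°.

V_total = 185.5∠167.6° V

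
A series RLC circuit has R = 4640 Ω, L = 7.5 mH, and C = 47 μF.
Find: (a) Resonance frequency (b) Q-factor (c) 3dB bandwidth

Step 1 — Resonance: ω₀ = 1/√(LC) = 1/√(0.0075·4.7e-05) = 1684 rad/s.
Step 2 — f₀ = ω₀/(2π) = 268.1 Hz.
Step 3 — Series Q: Q = ω₀L/R = 1684·0.0075/4640 = 0.002722.
Step 4 — Bandwidth: Δω = ω₀/Q = 6.187e+05 rad/s; BW = Δω/(2π) = 9.846e+04 Hz.

(a) f₀ = 268.1 Hz  (b) Q = 0.002722  (c) BW = 9.846e+04 Hz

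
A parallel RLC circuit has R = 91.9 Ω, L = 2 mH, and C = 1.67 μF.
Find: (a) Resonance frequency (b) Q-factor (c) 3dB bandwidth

Step 1 — Resonance: ω₀ = 1/√(LC) = 1/√(0.002·1.67e-06) = 1.73e+04 rad/s.
Step 2 — f₀ = ω₀/(2π) = 2754 Hz.
Step 3 — Parallel Q: Q = R/(ω₀L) = 91.9/(1.73e+04·0.002) = 2.656.
Step 4 — Bandwidth: Δω = ω₀/Q = 6516 rad/s; BW = Δω/(2π) = 1037 Hz.

(a) f₀ = 2754 Hz  (b) Q = 2.656  (c) BW = 1037 Hz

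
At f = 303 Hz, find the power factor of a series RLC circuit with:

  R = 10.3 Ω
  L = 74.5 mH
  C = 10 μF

Step 1 — Angular frequency: ω = 2π·f = 2π·303 = 1904 rad/s.
Step 2 — Component impedances:
  R: Z = R = 10.3 Ω
  L: Z = jωL = j·1904·0.0745 = 0 + j141.8 Ω
  C: Z = 1/(jωC) = -j/(ω·C) = 0 - j52.53 Ω
Step 3 — Series combination: Z_total = R + L + C = 10.3 + j89.31 Ω = 89.9∠83.4° Ω.
Step 4 — Power factor: PF = cos(φ) = Re(Z)/|Z| = 10.3/89.9 = 0.1146.
Step 5 — Type: Im(Z) = 89.31 ⇒ lagging (phase φ = 83.4°).

PF = 0.1146 (lagging, φ = 83.4°)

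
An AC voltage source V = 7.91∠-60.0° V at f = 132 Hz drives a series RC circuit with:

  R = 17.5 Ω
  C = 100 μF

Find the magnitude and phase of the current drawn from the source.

Step 1 — Angular frequency: ω = 2π·f = 2π·132 = 829.4 rad/s.
Step 2 — Component impedances:
  R: Z = R = 17.5 Ω
  C: Z = 1/(jωC) = -j/(ω·C) = 0 - j12.06 Ω
Step 3 — Series combination: Z_total = R + C = 17.5 - j12.06 Ω = 21.25∠-34.6° Ω.
Step 4 — Source phasor: V = 7.91∠-60.0° V = 3.955 - j6.85 V.
Step 5 — Ohm's law: I = V / Z_total = (3.955 - j6.85) / (17.5 - j12.06) = 0.3361 - j0.1599 A.
Step 6 — Convert to polar: |I| = 0.3722 A, ∠I = -25.4°.

I = 0.3722∠-25.4° A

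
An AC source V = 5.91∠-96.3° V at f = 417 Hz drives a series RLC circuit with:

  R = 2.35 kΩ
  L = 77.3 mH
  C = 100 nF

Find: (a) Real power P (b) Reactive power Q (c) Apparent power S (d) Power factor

Step 1 — Angular frequency: ω = 2π·f = 2π·417 = 2620 rad/s.
Step 2 — Component impedances:
  R: Z = R = 2350 Ω
  L: Z = jωL = j·2620·0.0773 = 0 + j202.5 Ω
  C: Z = 1/(jωC) = -j/(ω·C) = 0 - j3817 Ω
Step 3 — Series combination: Z_total = R + L + C = 2350 - j3614 Ω = 4311∠-57.0° Ω.
Step 4 — Source phasor: V = 5.91∠-96.3° V = -0.6485 - j5.874 V.
Step 5 — Current: I = V / Z = 0.00106 - j0.0008689 A = 0.001371∠-39.3° A.
Step 6 — Complex power: S = V·I* = 0.004417 - j0.006792 VA.
Step 7 — Real power: P = Re(S) = 0.004417 W.
Step 8 — Reactive power: Q = Im(S) = -0.006792 VAR.
Step 9 — Apparent power: |S| = 0.008102 VA.
Step 10 — Power factor: PF = P/|S| = 0.5451 (leading).

(a) P = 0.004417 W  (b) Q = -0.006792 VAR  (c) S = 0.008102 VA  (d) PF = 0.5451 (leading)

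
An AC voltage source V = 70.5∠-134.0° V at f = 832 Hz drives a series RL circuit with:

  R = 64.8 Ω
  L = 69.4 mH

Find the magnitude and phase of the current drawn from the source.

Step 1 — Angular frequency: ω = 2π·f = 2π·832 = 5228 rad/s.
Step 2 — Component impedances:
  R: Z = R = 64.8 Ω
  L: Z = jωL = j·5228·0.0694 = 0 + j362.8 Ω
Step 3 — Series combination: Z_total = R + L = 64.8 + j362.8 Ω = 368.5∠79.9° Ω.
Step 4 — Source phasor: V = 70.5∠-134.0° V = -48.97 - j50.71 V.
Step 5 — Ohm's law: I = V / Z_total = (-48.97 - j50.71) / (64.8 + j362.8) = -0.1588 + j0.1066 A.
Step 6 — Convert to polar: |I| = 0.1913 A, ∠I = 146.1°.

I = 0.1913∠146.1° A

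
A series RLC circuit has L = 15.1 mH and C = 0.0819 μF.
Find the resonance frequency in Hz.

Step 1 — Resonance condition Im(Z)=0 gives ω₀ = 1/√(LC).
Step 2 — ω₀ = 1/√(0.0151·8.19e-08) = 2.844e+04 rad/s.
Step 3 — f₀ = ω₀/(2π) = 4526 Hz.

f₀ = 4526 Hz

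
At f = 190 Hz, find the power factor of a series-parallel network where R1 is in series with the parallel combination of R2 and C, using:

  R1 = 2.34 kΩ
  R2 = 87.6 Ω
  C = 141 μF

Step 1 — Angular frequency: ω = 2π·f = 2π·190 = 1194 rad/s.
Step 2 — Component impedances:
  R1: Z = R = 2340 Ω
  R2: Z = R = 87.6 Ω
  C: Z = 1/(jωC) = -j/(ω·C) = 0 - j5.941 Ω
Step 3 — Parallel branch: R2 || C = 1/(1/R2 + 1/C) = 0.401 - j5.914 Ω.
Step 4 — Series with R1: Z_total = R1 + (R2 || C) = 2340 - j5.914 Ω = 2340∠-0.1° Ω.
Step 5 — Power factor: PF = cos(φ) = Re(Z)/|Z| = 2340/2340 = 1.
Step 6 — Type: Im(Z) = -5.914 ⇒ leading (phase φ = -0.1°).

PF = 1 (leading, φ = -0.1°)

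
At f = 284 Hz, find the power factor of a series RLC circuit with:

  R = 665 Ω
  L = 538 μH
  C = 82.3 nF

Step 1 — Angular frequency: ω = 2π·f = 2π·284 = 1784 rad/s.
Step 2 — Component impedances:
  R: Z = R = 665 Ω
  L: Z = jωL = j·1784·0.000538 = 0 + j0.96 Ω
  C: Z = 1/(jωC) = -j/(ω·C) = 0 - j6809 Ω
Step 3 — Series combination: Z_total = R + L + C = 665 - j6808 Ω = 6841∠-84.4° Ω.
Step 4 — Power factor: PF = cos(φ) = Re(Z)/|Z| = 665/6841 = 0.09721.
Step 5 — Type: Im(Z) = -6808 ⇒ leading (phase φ = -84.4°).

PF = 0.09721 (leading, φ = -84.4°)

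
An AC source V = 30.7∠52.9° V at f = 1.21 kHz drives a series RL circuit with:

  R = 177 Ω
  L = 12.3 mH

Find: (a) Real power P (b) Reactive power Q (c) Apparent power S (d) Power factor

Step 1 — Angular frequency: ω = 2π·f = 2π·1210 = 7603 rad/s.
Step 2 — Component impedances:
  R: Z = R = 177 Ω
  L: Z = jωL = j·7603·0.0123 = 0 + j93.51 Ω
Step 3 — Series combination: Z_total = R + L = 177 + j93.51 Ω = 200.2∠27.8° Ω.
Step 4 — Source phasor: V = 30.7∠52.9° V = 18.52 + j24.49 V.
Step 5 — Current: I = V / Z = 0.1389 + j0.06494 A = 0.1534∠25.1° A.
Step 6 — Complex power: S = V·I* = 4.163 + j2.199 VA.
Step 7 — Real power: P = Re(S) = 4.163 W.
Step 8 — Reactive power: Q = Im(S) = 2.199 VAR.
Step 9 — Apparent power: |S| = 4.708 VA.
Step 10 — Power factor: PF = P/|S| = 0.8842 (lagging).

(a) P = 4.163 W  (b) Q = 2.199 VAR  (c) S = 4.708 VA  (d) PF = 0.8842 (lagging)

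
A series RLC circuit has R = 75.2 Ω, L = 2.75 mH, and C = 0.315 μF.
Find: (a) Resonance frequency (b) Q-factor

Step 1 — Resonance condition Im(Z)=0 gives ω₀ = 1/√(LC).
Step 2 — ω₀ = 1/√(0.00275·3.15e-07) = 3.398e+04 rad/s.
Step 3 — f₀ = ω₀/(2π) = 5408 Hz.
Step 4 — Series Q: Q = ω₀L/R = 3.398e+04·0.00275/75.2 = 1.242.

(a) f₀ = 5408 Hz  (b) Q = 1.242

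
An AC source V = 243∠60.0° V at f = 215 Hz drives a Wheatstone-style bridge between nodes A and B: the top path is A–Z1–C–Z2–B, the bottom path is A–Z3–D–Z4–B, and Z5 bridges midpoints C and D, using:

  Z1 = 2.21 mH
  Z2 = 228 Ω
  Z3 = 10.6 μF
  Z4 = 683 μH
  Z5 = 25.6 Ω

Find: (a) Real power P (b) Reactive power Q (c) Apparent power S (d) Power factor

Step 1 — Angular frequency: ω = 2π·f = 2π·215 = 1351 rad/s.
Step 2 — Component impedances:
  Z1: Z = jωL = j·1351·0.00221 = 0 + j2.985 Ω
  Z2: Z = R = 228 Ω
  Z3: Z = 1/(jωC) = -j/(ω·C) = 0 - j69.84 Ω
  Z4: Z = jωL = j·1351·0.000683 = 0 + j0.9227 Ω
  Z5: Z = R = 25.6 Ω
Step 3 — Bridge requires nodal analysis (the Z5 bridge couples midpoints C and D, so the two paths cannot be reduced to a simple series/parallel combination). Setting node B to ground and injecting 1 A at node A, the 3-node admittance system at A, C, D solves to V_A = Z_AB = 22.4 - j3.856 Ω = 22.73∠-9.8° Ω.
Step 4 — Source phasor: V = 243∠60.0° V = 121.5 + j210.4 V.
Step 5 — Current: I = V / Z = 3.697 + j10.03 A = 10.69∠69.8° A.
Step 6 — Complex power: S = V·I* = 2560 - j440.6 VA.
Step 7 — Real power: P = Re(S) = 2560 W.
Step 8 — Reactive power: Q = Im(S) = -440.6 VAR.
Step 9 — Apparent power: |S| = 2597 VA.
Step 10 — Power factor: PF = P/|S| = 0.9855 (leading).

(a) P = 2560 W  (b) Q = -440.6 VAR  (c) S = 2597 VA  (d) PF = 0.9855 (leading)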